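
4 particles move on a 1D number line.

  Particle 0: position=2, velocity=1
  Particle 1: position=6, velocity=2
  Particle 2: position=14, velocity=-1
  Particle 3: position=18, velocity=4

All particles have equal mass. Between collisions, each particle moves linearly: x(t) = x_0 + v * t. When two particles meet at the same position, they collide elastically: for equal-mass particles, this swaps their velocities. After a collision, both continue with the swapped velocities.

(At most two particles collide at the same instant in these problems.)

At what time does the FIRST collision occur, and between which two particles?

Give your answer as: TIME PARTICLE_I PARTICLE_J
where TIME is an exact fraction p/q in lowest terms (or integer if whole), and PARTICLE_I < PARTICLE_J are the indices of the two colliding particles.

Pair (0,1): pos 2,6 vel 1,2 -> not approaching (rel speed -1 <= 0)
Pair (1,2): pos 6,14 vel 2,-1 -> gap=8, closing at 3/unit, collide at t=8/3
Pair (2,3): pos 14,18 vel -1,4 -> not approaching (rel speed -5 <= 0)
Earliest collision: t=8/3 between 1 and 2

Answer: 8/3 1 2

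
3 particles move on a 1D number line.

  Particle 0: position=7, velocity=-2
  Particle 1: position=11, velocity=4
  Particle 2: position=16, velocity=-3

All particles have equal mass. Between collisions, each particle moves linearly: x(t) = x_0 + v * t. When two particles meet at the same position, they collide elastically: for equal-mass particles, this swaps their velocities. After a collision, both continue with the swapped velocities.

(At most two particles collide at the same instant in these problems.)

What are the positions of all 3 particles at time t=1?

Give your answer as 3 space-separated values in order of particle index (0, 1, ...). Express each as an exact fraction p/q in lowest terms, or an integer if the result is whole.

Collision at t=5/7: particles 1 and 2 swap velocities; positions: p0=39/7 p1=97/7 p2=97/7; velocities now: v0=-2 v1=-3 v2=4
Advance to t=1 (no further collisions before then); velocities: v0=-2 v1=-3 v2=4; positions = 5 13 15

Answer: 5 13 15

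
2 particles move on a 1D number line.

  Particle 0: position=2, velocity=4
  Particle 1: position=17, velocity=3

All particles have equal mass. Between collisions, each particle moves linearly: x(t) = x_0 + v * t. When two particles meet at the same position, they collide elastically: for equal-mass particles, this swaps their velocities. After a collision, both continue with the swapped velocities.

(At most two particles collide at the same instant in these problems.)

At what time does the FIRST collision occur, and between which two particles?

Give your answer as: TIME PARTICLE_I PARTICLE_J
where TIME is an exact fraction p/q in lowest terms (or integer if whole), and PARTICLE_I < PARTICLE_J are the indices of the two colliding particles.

Pair (0,1): pos 2,17 vel 4,3 -> gap=15, closing at 1/unit, collide at t=15
Earliest collision: t=15 between 0 and 1

Answer: 15 0 1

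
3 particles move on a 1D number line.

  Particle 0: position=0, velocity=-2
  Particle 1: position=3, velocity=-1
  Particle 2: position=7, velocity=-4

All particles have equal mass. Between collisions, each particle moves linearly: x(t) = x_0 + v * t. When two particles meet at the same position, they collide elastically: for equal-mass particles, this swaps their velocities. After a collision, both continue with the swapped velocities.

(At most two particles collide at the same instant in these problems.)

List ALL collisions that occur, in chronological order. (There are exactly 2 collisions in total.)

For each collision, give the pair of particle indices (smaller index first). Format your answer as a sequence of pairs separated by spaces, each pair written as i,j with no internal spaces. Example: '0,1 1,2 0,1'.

Collision at t=4/3: particles 1 and 2 swap velocities; positions: p0=-8/3 p1=5/3 p2=5/3; velocities now: v0=-2 v1=-4 v2=-1
Collision at t=7/2: particles 0 and 1 swap velocities; positions: p0=-7 p1=-7 p2=-1/2; velocities now: v0=-4 v1=-2 v2=-1

Answer: 1,2 0,1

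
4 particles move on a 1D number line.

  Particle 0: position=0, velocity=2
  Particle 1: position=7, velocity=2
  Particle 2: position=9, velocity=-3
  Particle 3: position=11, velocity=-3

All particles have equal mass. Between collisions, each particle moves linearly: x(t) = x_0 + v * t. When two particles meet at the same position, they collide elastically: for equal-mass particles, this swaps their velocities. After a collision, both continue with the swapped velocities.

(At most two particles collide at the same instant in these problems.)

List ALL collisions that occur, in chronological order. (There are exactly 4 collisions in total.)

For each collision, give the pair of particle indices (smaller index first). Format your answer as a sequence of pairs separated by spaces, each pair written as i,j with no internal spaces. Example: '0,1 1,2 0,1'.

Collision at t=2/5: particles 1 and 2 swap velocities; positions: p0=4/5 p1=39/5 p2=39/5 p3=49/5; velocities now: v0=2 v1=-3 v2=2 v3=-3
Collision at t=4/5: particles 2 and 3 swap velocities; positions: p0=8/5 p1=33/5 p2=43/5 p3=43/5; velocities now: v0=2 v1=-3 v2=-3 v3=2
Collision at t=9/5: particles 0 and 1 swap velocities; positions: p0=18/5 p1=18/5 p2=28/5 p3=53/5; velocities now: v0=-3 v1=2 v2=-3 v3=2
Collision at t=11/5: particles 1 and 2 swap velocities; positions: p0=12/5 p1=22/5 p2=22/5 p3=57/5; velocities now: v0=-3 v1=-3 v2=2 v3=2

Answer: 1,2 2,3 0,1 1,2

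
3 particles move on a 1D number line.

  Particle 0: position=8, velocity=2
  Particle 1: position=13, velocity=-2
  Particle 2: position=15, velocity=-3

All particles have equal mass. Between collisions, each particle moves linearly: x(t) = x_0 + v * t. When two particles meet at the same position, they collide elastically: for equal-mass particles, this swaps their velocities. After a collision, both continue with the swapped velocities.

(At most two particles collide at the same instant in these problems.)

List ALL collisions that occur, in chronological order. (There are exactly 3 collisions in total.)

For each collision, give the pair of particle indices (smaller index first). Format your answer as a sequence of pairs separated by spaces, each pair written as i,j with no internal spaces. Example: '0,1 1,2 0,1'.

Collision at t=5/4: particles 0 and 1 swap velocities; positions: p0=21/2 p1=21/2 p2=45/4; velocities now: v0=-2 v1=2 v2=-3
Collision at t=7/5: particles 1 and 2 swap velocities; positions: p0=51/5 p1=54/5 p2=54/5; velocities now: v0=-2 v1=-3 v2=2
Collision at t=2: particles 0 and 1 swap velocities; positions: p0=9 p1=9 p2=12; velocities now: v0=-3 v1=-2 v2=2

Answer: 0,1 1,2 0,1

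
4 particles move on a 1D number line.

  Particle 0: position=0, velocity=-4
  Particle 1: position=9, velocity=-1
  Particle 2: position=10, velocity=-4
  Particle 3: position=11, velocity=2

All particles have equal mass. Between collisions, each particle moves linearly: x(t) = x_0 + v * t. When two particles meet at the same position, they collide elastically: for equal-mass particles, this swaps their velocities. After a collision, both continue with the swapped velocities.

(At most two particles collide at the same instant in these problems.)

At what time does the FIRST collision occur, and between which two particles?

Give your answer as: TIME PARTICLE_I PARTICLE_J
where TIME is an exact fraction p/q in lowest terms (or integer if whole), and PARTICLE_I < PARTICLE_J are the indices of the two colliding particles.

Pair (0,1): pos 0,9 vel -4,-1 -> not approaching (rel speed -3 <= 0)
Pair (1,2): pos 9,10 vel -1,-4 -> gap=1, closing at 3/unit, collide at t=1/3
Pair (2,3): pos 10,11 vel -4,2 -> not approaching (rel speed -6 <= 0)
Earliest collision: t=1/3 between 1 and 2

Answer: 1/3 1 2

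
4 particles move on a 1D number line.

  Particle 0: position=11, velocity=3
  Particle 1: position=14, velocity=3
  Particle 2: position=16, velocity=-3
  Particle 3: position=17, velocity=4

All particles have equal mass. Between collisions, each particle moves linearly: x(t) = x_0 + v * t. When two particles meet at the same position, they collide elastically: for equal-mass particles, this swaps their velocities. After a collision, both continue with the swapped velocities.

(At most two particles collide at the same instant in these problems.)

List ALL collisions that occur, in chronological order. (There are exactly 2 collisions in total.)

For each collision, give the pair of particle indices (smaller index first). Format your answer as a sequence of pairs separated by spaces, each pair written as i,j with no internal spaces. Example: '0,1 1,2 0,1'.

Answer: 1,2 0,1

Derivation:
Collision at t=1/3: particles 1 and 2 swap velocities; positions: p0=12 p1=15 p2=15 p3=55/3; velocities now: v0=3 v1=-3 v2=3 v3=4
Collision at t=5/6: particles 0 and 1 swap velocities; positions: p0=27/2 p1=27/2 p2=33/2 p3=61/3; velocities now: v0=-3 v1=3 v2=3 v3=4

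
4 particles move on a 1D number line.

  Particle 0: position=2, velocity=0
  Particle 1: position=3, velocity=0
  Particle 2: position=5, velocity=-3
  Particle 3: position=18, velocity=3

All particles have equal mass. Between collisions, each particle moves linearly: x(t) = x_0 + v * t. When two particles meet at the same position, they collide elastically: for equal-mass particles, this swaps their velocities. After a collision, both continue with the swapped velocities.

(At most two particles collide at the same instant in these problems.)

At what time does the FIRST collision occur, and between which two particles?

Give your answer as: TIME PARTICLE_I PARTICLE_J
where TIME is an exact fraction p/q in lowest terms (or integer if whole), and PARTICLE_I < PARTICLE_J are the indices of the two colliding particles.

Answer: 2/3 1 2

Derivation:
Pair (0,1): pos 2,3 vel 0,0 -> not approaching (rel speed 0 <= 0)
Pair (1,2): pos 3,5 vel 0,-3 -> gap=2, closing at 3/unit, collide at t=2/3
Pair (2,3): pos 5,18 vel -3,3 -> not approaching (rel speed -6 <= 0)
Earliest collision: t=2/3 between 1 and 2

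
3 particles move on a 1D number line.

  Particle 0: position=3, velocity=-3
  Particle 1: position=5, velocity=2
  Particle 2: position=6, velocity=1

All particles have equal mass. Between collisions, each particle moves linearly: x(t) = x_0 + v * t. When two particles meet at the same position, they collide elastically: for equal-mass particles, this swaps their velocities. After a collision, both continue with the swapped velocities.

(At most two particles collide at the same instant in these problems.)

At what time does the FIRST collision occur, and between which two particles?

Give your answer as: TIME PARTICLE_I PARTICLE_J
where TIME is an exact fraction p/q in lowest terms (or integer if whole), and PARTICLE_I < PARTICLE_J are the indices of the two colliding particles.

Answer: 1 1 2

Derivation:
Pair (0,1): pos 3,5 vel -3,2 -> not approaching (rel speed -5 <= 0)
Pair (1,2): pos 5,6 vel 2,1 -> gap=1, closing at 1/unit, collide at t=1
Earliest collision: t=1 between 1 and 2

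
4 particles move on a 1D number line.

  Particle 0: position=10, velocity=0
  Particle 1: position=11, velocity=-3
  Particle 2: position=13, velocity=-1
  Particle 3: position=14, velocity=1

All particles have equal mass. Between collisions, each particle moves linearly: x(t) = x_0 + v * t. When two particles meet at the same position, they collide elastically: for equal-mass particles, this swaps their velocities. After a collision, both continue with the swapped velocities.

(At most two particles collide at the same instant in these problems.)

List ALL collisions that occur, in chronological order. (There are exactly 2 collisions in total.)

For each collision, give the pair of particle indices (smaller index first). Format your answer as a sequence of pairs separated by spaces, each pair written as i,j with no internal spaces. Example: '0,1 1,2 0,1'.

Collision at t=1/3: particles 0 and 1 swap velocities; positions: p0=10 p1=10 p2=38/3 p3=43/3; velocities now: v0=-3 v1=0 v2=-1 v3=1
Collision at t=3: particles 1 and 2 swap velocities; positions: p0=2 p1=10 p2=10 p3=17; velocities now: v0=-3 v1=-1 v2=0 v3=1

Answer: 0,1 1,2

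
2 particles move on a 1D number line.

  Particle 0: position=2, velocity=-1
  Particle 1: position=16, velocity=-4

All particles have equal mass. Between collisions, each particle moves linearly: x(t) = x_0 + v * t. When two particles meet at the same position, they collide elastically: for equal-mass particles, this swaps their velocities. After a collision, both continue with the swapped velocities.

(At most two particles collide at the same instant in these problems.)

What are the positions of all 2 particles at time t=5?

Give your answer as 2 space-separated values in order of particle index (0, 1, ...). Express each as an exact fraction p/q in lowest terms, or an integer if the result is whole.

Answer: -4 -3

Derivation:
Collision at t=14/3: particles 0 and 1 swap velocities; positions: p0=-8/3 p1=-8/3; velocities now: v0=-4 v1=-1
Advance to t=5 (no further collisions before then); velocities: v0=-4 v1=-1; positions = -4 -3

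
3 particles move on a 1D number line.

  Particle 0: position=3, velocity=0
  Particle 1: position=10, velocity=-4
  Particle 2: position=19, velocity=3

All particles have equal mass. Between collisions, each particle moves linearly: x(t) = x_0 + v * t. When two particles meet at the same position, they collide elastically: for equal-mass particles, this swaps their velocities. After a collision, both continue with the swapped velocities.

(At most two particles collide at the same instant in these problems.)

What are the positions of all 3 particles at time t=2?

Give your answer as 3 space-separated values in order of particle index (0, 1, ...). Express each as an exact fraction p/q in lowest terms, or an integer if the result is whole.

Collision at t=7/4: particles 0 and 1 swap velocities; positions: p0=3 p1=3 p2=97/4; velocities now: v0=-4 v1=0 v2=3
Advance to t=2 (no further collisions before then); velocities: v0=-4 v1=0 v2=3; positions = 2 3 25

Answer: 2 3 25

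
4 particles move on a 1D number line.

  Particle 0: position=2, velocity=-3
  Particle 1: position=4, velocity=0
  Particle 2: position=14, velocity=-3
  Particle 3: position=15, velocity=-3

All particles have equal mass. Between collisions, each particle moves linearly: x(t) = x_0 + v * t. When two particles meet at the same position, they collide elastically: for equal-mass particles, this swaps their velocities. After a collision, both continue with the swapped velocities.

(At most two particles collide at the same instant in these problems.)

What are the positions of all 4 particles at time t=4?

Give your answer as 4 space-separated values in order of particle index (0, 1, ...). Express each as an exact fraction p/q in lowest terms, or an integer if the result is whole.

Collision at t=10/3: particles 1 and 2 swap velocities; positions: p0=-8 p1=4 p2=4 p3=5; velocities now: v0=-3 v1=-3 v2=0 v3=-3
Collision at t=11/3: particles 2 and 3 swap velocities; positions: p0=-9 p1=3 p2=4 p3=4; velocities now: v0=-3 v1=-3 v2=-3 v3=0
Advance to t=4 (no further collisions before then); velocities: v0=-3 v1=-3 v2=-3 v3=0; positions = -10 2 3 4

Answer: -10 2 3 4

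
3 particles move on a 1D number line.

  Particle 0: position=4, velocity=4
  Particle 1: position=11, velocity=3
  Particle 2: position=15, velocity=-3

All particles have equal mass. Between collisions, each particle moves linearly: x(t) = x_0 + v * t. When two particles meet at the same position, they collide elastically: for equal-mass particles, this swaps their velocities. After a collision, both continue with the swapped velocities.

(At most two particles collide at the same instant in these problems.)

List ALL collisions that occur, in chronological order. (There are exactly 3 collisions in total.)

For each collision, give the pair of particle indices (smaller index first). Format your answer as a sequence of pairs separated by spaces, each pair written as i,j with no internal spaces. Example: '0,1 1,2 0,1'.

Collision at t=2/3: particles 1 and 2 swap velocities; positions: p0=20/3 p1=13 p2=13; velocities now: v0=4 v1=-3 v2=3
Collision at t=11/7: particles 0 and 1 swap velocities; positions: p0=72/7 p1=72/7 p2=110/7; velocities now: v0=-3 v1=4 v2=3
Collision at t=7: particles 1 and 2 swap velocities; positions: p0=-6 p1=32 p2=32; velocities now: v0=-3 v1=3 v2=4

Answer: 1,2 0,1 1,2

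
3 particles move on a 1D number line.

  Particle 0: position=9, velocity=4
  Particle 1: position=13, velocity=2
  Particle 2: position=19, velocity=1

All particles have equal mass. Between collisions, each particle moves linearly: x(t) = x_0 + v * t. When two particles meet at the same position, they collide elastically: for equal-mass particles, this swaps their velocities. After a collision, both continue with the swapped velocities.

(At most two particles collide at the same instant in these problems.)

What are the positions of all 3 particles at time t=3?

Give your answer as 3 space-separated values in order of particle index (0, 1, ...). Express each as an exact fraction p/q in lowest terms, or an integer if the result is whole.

Collision at t=2: particles 0 and 1 swap velocities; positions: p0=17 p1=17 p2=21; velocities now: v0=2 v1=4 v2=1
Advance to t=3 (no further collisions before then); velocities: v0=2 v1=4 v2=1; positions = 19 21 22

Answer: 19 21 22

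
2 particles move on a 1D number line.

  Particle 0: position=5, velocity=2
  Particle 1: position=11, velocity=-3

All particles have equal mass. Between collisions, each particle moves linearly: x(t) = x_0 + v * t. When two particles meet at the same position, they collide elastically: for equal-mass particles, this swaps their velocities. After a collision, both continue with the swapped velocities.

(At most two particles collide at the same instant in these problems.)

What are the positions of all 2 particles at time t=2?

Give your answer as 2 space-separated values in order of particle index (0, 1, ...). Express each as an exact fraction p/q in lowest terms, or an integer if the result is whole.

Answer: 5 9

Derivation:
Collision at t=6/5: particles 0 and 1 swap velocities; positions: p0=37/5 p1=37/5; velocities now: v0=-3 v1=2
Advance to t=2 (no further collisions before then); velocities: v0=-3 v1=2; positions = 5 9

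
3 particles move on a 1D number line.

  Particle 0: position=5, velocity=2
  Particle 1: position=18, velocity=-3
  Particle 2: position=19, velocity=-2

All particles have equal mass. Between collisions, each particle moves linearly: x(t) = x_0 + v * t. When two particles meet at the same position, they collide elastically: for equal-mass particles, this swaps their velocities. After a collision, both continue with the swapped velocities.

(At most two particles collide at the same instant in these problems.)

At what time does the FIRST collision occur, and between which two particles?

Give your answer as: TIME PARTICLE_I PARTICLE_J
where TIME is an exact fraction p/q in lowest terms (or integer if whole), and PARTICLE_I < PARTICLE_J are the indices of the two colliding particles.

Answer: 13/5 0 1

Derivation:
Pair (0,1): pos 5,18 vel 2,-3 -> gap=13, closing at 5/unit, collide at t=13/5
Pair (1,2): pos 18,19 vel -3,-2 -> not approaching (rel speed -1 <= 0)
Earliest collision: t=13/5 between 0 and 1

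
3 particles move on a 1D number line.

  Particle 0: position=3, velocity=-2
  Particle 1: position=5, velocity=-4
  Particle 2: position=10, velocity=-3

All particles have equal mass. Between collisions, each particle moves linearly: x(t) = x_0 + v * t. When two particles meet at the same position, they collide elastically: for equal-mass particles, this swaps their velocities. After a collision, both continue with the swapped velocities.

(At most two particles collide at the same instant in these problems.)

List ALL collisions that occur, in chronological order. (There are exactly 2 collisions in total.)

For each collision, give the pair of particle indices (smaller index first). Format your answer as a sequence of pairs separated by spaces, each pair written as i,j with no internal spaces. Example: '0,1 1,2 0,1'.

Answer: 0,1 1,2

Derivation:
Collision at t=1: particles 0 and 1 swap velocities; positions: p0=1 p1=1 p2=7; velocities now: v0=-4 v1=-2 v2=-3
Collision at t=7: particles 1 and 2 swap velocities; positions: p0=-23 p1=-11 p2=-11; velocities now: v0=-4 v1=-3 v2=-2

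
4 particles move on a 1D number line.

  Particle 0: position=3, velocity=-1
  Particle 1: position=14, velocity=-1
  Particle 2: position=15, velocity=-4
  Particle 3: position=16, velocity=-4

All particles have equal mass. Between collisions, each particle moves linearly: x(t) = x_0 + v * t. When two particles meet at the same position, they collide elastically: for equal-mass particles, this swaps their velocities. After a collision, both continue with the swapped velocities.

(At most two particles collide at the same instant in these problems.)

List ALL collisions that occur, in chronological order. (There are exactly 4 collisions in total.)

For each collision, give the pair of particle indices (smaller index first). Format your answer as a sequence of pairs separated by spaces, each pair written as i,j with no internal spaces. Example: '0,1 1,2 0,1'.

Answer: 1,2 2,3 0,1 1,2

Derivation:
Collision at t=1/3: particles 1 and 2 swap velocities; positions: p0=8/3 p1=41/3 p2=41/3 p3=44/3; velocities now: v0=-1 v1=-4 v2=-1 v3=-4
Collision at t=2/3: particles 2 and 3 swap velocities; positions: p0=7/3 p1=37/3 p2=40/3 p3=40/3; velocities now: v0=-1 v1=-4 v2=-4 v3=-1
Collision at t=4: particles 0 and 1 swap velocities; positions: p0=-1 p1=-1 p2=0 p3=10; velocities now: v0=-4 v1=-1 v2=-4 v3=-1
Collision at t=13/3: particles 1 and 2 swap velocities; positions: p0=-7/3 p1=-4/3 p2=-4/3 p3=29/3; velocities now: v0=-4 v1=-4 v2=-1 v3=-1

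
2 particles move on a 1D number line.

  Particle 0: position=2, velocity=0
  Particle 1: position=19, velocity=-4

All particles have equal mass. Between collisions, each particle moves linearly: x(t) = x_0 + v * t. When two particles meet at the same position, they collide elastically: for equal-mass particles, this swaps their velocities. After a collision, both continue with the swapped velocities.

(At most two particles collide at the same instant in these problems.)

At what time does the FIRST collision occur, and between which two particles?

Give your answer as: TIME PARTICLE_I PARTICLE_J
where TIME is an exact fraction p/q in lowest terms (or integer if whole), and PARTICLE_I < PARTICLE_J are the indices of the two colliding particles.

Pair (0,1): pos 2,19 vel 0,-4 -> gap=17, closing at 4/unit, collide at t=17/4
Earliest collision: t=17/4 between 0 and 1

Answer: 17/4 0 1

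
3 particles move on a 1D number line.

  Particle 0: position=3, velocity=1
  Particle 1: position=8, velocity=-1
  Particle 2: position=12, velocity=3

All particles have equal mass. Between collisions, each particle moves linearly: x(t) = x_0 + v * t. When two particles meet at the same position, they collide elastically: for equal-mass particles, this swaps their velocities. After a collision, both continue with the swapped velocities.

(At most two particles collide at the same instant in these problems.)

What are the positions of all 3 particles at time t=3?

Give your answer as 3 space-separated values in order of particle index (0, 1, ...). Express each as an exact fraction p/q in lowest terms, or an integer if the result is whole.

Collision at t=5/2: particles 0 and 1 swap velocities; positions: p0=11/2 p1=11/2 p2=39/2; velocities now: v0=-1 v1=1 v2=3
Advance to t=3 (no further collisions before then); velocities: v0=-1 v1=1 v2=3; positions = 5 6 21

Answer: 5 6 21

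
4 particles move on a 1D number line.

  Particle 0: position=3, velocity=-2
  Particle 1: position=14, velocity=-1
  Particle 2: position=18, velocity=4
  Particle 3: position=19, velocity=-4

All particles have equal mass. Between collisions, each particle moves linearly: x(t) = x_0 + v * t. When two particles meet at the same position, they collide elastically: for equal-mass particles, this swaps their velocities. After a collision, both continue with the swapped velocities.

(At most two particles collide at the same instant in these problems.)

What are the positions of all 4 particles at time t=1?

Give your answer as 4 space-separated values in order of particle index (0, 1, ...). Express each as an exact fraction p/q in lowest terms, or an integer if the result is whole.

Answer: 1 13 15 22

Derivation:
Collision at t=1/8: particles 2 and 3 swap velocities; positions: p0=11/4 p1=111/8 p2=37/2 p3=37/2; velocities now: v0=-2 v1=-1 v2=-4 v3=4
Advance to t=1 (no further collisions before then); velocities: v0=-2 v1=-1 v2=-4 v3=4; positions = 1 13 15 22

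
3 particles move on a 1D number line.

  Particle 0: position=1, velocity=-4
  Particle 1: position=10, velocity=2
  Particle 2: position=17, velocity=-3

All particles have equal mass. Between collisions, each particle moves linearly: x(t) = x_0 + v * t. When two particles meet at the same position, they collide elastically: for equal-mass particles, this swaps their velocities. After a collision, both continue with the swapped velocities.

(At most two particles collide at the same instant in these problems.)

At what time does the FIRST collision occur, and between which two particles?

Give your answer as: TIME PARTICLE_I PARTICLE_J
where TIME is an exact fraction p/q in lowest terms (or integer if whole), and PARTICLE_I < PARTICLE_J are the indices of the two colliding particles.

Answer: 7/5 1 2

Derivation:
Pair (0,1): pos 1,10 vel -4,2 -> not approaching (rel speed -6 <= 0)
Pair (1,2): pos 10,17 vel 2,-3 -> gap=7, closing at 5/unit, collide at t=7/5
Earliest collision: t=7/5 between 1 and 2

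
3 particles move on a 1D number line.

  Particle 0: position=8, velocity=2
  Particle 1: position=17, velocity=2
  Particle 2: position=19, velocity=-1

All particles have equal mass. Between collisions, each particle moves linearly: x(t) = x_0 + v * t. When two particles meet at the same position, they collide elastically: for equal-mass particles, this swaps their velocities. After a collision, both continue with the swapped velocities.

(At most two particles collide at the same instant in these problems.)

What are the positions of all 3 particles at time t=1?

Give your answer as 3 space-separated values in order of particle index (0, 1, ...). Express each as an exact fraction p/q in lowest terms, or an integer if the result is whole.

Answer: 10 18 19

Derivation:
Collision at t=2/3: particles 1 and 2 swap velocities; positions: p0=28/3 p1=55/3 p2=55/3; velocities now: v0=2 v1=-1 v2=2
Advance to t=1 (no further collisions before then); velocities: v0=2 v1=-1 v2=2; positions = 10 18 19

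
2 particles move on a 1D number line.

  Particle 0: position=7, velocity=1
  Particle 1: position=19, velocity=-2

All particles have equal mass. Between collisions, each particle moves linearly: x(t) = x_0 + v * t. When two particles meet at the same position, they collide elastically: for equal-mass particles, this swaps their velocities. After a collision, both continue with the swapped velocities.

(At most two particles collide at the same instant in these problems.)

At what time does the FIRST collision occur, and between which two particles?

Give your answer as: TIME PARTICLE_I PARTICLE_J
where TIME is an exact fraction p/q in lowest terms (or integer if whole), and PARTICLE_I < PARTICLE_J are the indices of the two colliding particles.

Pair (0,1): pos 7,19 vel 1,-2 -> gap=12, closing at 3/unit, collide at t=4
Earliest collision: t=4 between 0 and 1

Answer: 4 0 1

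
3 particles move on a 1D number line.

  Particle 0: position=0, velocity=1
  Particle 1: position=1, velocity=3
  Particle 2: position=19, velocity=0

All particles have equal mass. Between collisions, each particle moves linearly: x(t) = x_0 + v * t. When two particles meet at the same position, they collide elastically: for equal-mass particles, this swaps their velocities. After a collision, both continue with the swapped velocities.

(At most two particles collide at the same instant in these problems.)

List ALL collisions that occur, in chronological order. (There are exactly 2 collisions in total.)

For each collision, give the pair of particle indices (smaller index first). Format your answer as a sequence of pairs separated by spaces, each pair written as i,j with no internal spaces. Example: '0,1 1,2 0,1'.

Answer: 1,2 0,1

Derivation:
Collision at t=6: particles 1 and 2 swap velocities; positions: p0=6 p1=19 p2=19; velocities now: v0=1 v1=0 v2=3
Collision at t=19: particles 0 and 1 swap velocities; positions: p0=19 p1=19 p2=58; velocities now: v0=0 v1=1 v2=3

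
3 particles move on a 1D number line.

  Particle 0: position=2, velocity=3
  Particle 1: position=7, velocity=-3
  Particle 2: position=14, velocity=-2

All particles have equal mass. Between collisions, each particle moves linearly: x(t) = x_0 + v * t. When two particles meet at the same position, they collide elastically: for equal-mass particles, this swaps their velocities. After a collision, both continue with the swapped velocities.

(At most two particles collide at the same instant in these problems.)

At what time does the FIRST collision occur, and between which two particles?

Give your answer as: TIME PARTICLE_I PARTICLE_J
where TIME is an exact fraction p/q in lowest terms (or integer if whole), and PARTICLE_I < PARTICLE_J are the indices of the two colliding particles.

Pair (0,1): pos 2,7 vel 3,-3 -> gap=5, closing at 6/unit, collide at t=5/6
Pair (1,2): pos 7,14 vel -3,-2 -> not approaching (rel speed -1 <= 0)
Earliest collision: t=5/6 between 0 and 1

Answer: 5/6 0 1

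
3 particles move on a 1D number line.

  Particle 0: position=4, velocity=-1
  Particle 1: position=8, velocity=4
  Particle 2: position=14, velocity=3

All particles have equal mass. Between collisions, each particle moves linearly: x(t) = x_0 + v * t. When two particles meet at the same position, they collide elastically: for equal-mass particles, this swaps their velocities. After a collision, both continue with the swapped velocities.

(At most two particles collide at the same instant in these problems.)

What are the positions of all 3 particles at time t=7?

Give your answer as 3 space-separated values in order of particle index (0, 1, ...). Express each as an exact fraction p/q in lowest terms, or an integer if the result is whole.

Collision at t=6: particles 1 and 2 swap velocities; positions: p0=-2 p1=32 p2=32; velocities now: v0=-1 v1=3 v2=4
Advance to t=7 (no further collisions before then); velocities: v0=-1 v1=3 v2=4; positions = -3 35 36

Answer: -3 35 36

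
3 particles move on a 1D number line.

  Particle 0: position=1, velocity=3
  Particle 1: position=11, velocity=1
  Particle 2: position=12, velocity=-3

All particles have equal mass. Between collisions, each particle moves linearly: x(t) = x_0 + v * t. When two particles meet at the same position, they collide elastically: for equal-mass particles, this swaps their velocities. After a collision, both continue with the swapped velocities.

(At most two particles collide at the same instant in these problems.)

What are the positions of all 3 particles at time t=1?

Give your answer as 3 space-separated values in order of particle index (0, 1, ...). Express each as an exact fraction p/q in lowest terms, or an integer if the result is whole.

Collision at t=1/4: particles 1 and 2 swap velocities; positions: p0=7/4 p1=45/4 p2=45/4; velocities now: v0=3 v1=-3 v2=1
Advance to t=1 (no further collisions before then); velocities: v0=3 v1=-3 v2=1; positions = 4 9 12

Answer: 4 9 12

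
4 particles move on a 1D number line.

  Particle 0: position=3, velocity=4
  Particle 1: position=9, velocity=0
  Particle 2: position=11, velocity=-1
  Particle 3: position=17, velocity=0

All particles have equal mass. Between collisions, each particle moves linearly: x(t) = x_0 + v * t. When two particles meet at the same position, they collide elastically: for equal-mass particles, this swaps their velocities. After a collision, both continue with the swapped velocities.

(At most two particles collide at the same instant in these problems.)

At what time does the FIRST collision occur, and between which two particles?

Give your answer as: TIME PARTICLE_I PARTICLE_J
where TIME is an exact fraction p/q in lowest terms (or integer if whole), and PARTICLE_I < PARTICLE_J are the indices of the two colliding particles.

Answer: 3/2 0 1

Derivation:
Pair (0,1): pos 3,9 vel 4,0 -> gap=6, closing at 4/unit, collide at t=3/2
Pair (1,2): pos 9,11 vel 0,-1 -> gap=2, closing at 1/unit, collide at t=2
Pair (2,3): pos 11,17 vel -1,0 -> not approaching (rel speed -1 <= 0)
Earliest collision: t=3/2 between 0 and 1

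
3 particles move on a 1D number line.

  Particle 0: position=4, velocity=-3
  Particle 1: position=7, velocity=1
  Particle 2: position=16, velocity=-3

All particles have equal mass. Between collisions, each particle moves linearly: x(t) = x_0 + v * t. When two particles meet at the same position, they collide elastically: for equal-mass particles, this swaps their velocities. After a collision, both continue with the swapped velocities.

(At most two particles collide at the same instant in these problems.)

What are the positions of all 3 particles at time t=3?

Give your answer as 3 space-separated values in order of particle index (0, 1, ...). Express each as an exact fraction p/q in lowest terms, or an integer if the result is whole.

Collision at t=9/4: particles 1 and 2 swap velocities; positions: p0=-11/4 p1=37/4 p2=37/4; velocities now: v0=-3 v1=-3 v2=1
Advance to t=3 (no further collisions before then); velocities: v0=-3 v1=-3 v2=1; positions = -5 7 10

Answer: -5 7 10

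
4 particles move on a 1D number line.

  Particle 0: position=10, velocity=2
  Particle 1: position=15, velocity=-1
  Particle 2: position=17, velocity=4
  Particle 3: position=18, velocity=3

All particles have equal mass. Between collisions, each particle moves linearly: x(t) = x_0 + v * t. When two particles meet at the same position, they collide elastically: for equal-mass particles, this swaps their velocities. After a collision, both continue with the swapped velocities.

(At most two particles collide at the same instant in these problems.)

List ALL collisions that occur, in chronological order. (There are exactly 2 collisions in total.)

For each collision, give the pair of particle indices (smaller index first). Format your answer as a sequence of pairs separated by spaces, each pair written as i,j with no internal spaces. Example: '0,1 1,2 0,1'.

Answer: 2,3 0,1

Derivation:
Collision at t=1: particles 2 and 3 swap velocities; positions: p0=12 p1=14 p2=21 p3=21; velocities now: v0=2 v1=-1 v2=3 v3=4
Collision at t=5/3: particles 0 and 1 swap velocities; positions: p0=40/3 p1=40/3 p2=23 p3=71/3; velocities now: v0=-1 v1=2 v2=3 v3=4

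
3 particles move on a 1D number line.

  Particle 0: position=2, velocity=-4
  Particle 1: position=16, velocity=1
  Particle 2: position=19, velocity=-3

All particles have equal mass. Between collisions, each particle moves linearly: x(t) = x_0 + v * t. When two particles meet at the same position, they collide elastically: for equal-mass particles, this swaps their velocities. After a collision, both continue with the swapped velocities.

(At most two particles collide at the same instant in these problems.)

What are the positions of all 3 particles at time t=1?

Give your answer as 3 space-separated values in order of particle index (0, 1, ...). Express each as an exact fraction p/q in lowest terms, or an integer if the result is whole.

Collision at t=3/4: particles 1 and 2 swap velocities; positions: p0=-1 p1=67/4 p2=67/4; velocities now: v0=-4 v1=-3 v2=1
Advance to t=1 (no further collisions before then); velocities: v0=-4 v1=-3 v2=1; positions = -2 16 17

Answer: -2 16 17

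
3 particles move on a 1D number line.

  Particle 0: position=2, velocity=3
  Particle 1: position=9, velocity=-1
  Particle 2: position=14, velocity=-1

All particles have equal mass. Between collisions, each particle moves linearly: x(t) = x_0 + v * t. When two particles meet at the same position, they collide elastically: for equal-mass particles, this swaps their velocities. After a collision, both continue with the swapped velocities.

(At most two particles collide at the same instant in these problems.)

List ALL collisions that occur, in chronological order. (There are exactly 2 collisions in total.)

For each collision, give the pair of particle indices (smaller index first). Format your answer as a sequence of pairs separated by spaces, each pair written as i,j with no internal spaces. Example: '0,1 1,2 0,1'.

Answer: 0,1 1,2

Derivation:
Collision at t=7/4: particles 0 and 1 swap velocities; positions: p0=29/4 p1=29/4 p2=49/4; velocities now: v0=-1 v1=3 v2=-1
Collision at t=3: particles 1 and 2 swap velocities; positions: p0=6 p1=11 p2=11; velocities now: v0=-1 v1=-1 v2=3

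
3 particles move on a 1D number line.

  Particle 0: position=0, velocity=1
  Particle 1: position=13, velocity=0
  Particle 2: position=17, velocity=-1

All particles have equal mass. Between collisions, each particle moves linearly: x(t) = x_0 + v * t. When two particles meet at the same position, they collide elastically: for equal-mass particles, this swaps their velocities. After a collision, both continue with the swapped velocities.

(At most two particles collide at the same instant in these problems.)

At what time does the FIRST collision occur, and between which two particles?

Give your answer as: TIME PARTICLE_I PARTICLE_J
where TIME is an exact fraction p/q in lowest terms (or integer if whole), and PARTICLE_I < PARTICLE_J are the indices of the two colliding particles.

Answer: 4 1 2

Derivation:
Pair (0,1): pos 0,13 vel 1,0 -> gap=13, closing at 1/unit, collide at t=13
Pair (1,2): pos 13,17 vel 0,-1 -> gap=4, closing at 1/unit, collide at t=4
Earliest collision: t=4 between 1 and 2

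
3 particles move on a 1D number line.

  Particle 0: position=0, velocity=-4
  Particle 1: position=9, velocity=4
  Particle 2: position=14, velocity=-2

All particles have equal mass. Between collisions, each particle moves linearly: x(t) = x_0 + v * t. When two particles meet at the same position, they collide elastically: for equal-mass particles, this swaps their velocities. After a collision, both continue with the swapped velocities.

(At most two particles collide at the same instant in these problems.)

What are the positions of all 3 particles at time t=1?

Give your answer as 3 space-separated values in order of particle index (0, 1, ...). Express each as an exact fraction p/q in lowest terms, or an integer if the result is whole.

Collision at t=5/6: particles 1 and 2 swap velocities; positions: p0=-10/3 p1=37/3 p2=37/3; velocities now: v0=-4 v1=-2 v2=4
Advance to t=1 (no further collisions before then); velocities: v0=-4 v1=-2 v2=4; positions = -4 12 13

Answer: -4 12 13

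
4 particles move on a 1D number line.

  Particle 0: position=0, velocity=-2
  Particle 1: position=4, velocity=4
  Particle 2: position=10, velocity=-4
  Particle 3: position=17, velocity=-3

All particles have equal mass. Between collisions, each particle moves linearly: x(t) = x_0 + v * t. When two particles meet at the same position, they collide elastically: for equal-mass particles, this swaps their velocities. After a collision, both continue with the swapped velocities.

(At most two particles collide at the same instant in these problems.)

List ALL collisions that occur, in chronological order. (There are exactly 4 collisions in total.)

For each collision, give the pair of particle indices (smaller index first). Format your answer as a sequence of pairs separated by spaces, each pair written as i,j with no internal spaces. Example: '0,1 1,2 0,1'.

Answer: 1,2 2,3 0,1 1,2

Derivation:
Collision at t=3/4: particles 1 and 2 swap velocities; positions: p0=-3/2 p1=7 p2=7 p3=59/4; velocities now: v0=-2 v1=-4 v2=4 v3=-3
Collision at t=13/7: particles 2 and 3 swap velocities; positions: p0=-26/7 p1=18/7 p2=80/7 p3=80/7; velocities now: v0=-2 v1=-4 v2=-3 v3=4
Collision at t=5: particles 0 and 1 swap velocities; positions: p0=-10 p1=-10 p2=2 p3=24; velocities now: v0=-4 v1=-2 v2=-3 v3=4
Collision at t=17: particles 1 and 2 swap velocities; positions: p0=-58 p1=-34 p2=-34 p3=72; velocities now: v0=-4 v1=-3 v2=-2 v3=4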